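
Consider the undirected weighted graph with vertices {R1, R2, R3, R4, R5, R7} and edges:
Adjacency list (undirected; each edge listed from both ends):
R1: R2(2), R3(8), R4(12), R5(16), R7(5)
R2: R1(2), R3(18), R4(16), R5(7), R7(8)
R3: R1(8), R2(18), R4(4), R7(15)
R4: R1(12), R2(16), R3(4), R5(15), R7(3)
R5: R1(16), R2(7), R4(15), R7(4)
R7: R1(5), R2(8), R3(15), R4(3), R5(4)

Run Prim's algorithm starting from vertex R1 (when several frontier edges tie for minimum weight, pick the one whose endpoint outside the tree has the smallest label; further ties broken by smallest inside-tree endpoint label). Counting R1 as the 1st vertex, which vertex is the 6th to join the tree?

Grow the tree from R1 using Prim:
Step 1: frontier [R1 R2 2, R1 R7 5, R1 R3 8, R1 R4 12, R1 R5 16] → take R1 R2 (2); add R2.
Step 2: frontier [R1 R7 5, R1 R3 8, R1 R4 12, R1 R5 16, R2 R5 7, R2 R7 8, R2 R4 16, R2 R3 18] → take R1 R7 (5); add R7.
Step 3: frontier [R1 R3 8, R1 R4 12, R1 R5 16, R2 R5 7, R2 R4 16, R2 R3 18, R4 R7 3, R5 R7 4, R3 R7 15] → take R4 R7 (3); add R4.
Step 4: frontier [R1 R3 8, R1 R5 16, R2 R5 7, R2 R3 18, R3 R4 4, R4 R5 15, R5 R7 4, R3 R7 15] → take R3 R4 (4); add R3.
Step 5: frontier [R1 R5 16, R2 R5 7, R4 R5 15, R5 R7 4] → take R5 R7 (4); add R5.
Vertex order: R1, R2, R7, R4, R3, R5. The 6th vertex is R5.

R5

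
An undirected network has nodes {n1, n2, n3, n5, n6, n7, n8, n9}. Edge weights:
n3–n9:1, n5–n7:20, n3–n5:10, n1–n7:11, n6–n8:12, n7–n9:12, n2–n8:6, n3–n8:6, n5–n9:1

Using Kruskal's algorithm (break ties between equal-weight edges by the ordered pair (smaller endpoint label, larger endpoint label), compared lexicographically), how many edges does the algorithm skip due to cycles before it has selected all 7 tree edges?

1

Kruskal's algorithm — process edges by increasing weight (ties by edge label):
n3–n9 (1): add — endpoints in different components.
n5–n9 (1): add — endpoints in different components.
n2–n8 (6): add — endpoints in different components.
n3–n8 (6): add — endpoints in different components.
n3–n5 (10): skip — n5 and n3 already connected.
n1–n7 (11): add — endpoints in different components.
n6–n8 (12): add — endpoints in different components.
n7–n9 (12): add — endpoints in different components.
Edges rejected before the tree was complete: 1.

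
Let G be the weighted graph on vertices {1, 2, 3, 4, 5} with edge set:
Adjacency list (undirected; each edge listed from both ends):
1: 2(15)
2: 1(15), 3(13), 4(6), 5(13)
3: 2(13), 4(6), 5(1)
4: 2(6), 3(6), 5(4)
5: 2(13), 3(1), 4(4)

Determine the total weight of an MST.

Prim, starting at 3.
Step 1: frontier [3-5 1, 3-4 6, 2-3 13] → take 3-5 (1); add 5.
Step 2: frontier [3-4 6, 2-3 13, 4-5 4, 2-5 13] → take 4-5 (4); add 4.
Step 3: frontier [2-3 13, 2-4 6, 2-5 13] → take 2-4 (6); add 2.
Step 4: frontier [1-2 15] → take 1-2 (15); add 1.
MST edges: 3-5, 4-5, 2-4, 1-2; total weight 1+4+6+15 = 26.

26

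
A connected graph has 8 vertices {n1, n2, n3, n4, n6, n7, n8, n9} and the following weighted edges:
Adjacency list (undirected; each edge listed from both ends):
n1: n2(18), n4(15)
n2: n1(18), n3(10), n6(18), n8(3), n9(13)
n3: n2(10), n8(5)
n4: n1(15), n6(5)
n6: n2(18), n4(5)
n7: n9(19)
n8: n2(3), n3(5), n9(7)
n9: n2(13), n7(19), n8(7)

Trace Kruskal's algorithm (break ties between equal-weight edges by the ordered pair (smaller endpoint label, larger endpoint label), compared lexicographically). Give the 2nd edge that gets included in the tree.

n3-n8

Sort edges by weight, then run Kruskal:
n2—n8 (3): add — endpoints in different components.
n3—n8 (5): add — endpoints in different components.
n4—n6 (5): add — endpoints in different components.
n8—n9 (7): add — endpoints in different components.
n2—n3 (10): skip — n3 and n2 already connected.
n2—n9 (13): skip — n9 and n2 already connected.
n1—n4 (15): add — endpoints in different components.
n1—n2 (18): add — endpoints in different components.
n2—n6 (18): skip — n6 and n2 already connected.
n7—n9 (19): add — endpoints in different components.
The 2nd edge added is n3—n8.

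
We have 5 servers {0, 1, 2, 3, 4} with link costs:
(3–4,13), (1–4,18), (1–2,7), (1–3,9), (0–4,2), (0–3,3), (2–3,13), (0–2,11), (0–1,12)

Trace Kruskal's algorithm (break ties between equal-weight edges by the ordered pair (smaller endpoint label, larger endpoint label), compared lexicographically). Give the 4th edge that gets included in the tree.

Kruskal: consider edges lightest-first.
0–4 (2): add. Components now {0,4} {1} {2} {3}
0–3 (3): add. Components now {0,3,4} {1} {2}
1–2 (7): add. Components now {0,3,4} {1,2}
1–3 (9): add. Components now {0,1,2,3,4}
The 4th edge added is 1–3.

1-3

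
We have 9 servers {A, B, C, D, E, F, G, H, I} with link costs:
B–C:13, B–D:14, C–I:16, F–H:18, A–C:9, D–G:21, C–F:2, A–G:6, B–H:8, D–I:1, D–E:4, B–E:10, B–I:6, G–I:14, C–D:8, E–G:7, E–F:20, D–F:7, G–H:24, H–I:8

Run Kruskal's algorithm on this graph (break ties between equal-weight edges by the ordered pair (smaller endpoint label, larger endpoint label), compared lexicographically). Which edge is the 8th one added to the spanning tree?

Kruskal's algorithm — process edges by increasing weight (ties by edge label):
D–I (1): add — endpoints in different components.
C–F (2): add — endpoints in different components.
D–E (4): add — endpoints in different components.
A–G (6): add — endpoints in different components.
B–I (6): add — endpoints in different components.
D–F (7): add — endpoints in different components.
E–G (7): add — endpoints in different components.
B–H (8): add — endpoints in different components.
The 8th edge added is B–H.

B-H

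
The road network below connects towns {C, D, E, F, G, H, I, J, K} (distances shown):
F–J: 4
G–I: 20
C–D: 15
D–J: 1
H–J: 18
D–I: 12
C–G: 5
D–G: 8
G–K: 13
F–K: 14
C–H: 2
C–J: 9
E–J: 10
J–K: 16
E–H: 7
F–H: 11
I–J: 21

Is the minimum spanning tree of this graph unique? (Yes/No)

Yes

Sort edges by weight, then run Kruskal:
D–J (1): add — endpoints in different components.
C–H (2): add — endpoints in different components.
F–J (4): add — endpoints in different components.
C–G (5): add — endpoints in different components.
E–H (7): add — endpoints in different components.
D–G (8): add — endpoints in different components.
C–J (9): skip — C and J already connected.
E–J (10): skip — E and J already connected.
F–H (11): skip — F and H already connected.
D–I (12): add — endpoints in different components.
G–K (13): add — endpoints in different components.
Every non-tree edge has weight strictly greater than the heaviest edge on the tree path between its endpoints, so the MST is unique.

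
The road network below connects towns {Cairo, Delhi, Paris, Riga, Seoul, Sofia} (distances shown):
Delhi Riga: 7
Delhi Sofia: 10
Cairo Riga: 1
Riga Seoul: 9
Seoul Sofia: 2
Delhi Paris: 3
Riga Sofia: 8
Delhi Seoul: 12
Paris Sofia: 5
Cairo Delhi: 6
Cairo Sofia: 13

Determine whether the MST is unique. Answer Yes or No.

Yes

Sort edges by weight, then run Kruskal:
Cairo Riga (1): add. Components now {Cairo,Riga} {Delhi} {Paris} {Seoul} {Sofia}
Seoul Sofia (2): add. Components now {Cairo,Riga} {Delhi} {Paris} {Seoul,Sofia}
Delhi Paris (3): add. Components now {Cairo,Riga} {Delhi,Paris} {Seoul,Sofia}
Paris Sofia (5): add. Components now {Cairo,Riga} {Delhi,Paris,Seoul,Sofia}
Cairo Delhi (6): add. Components now {Cairo,Delhi,Paris,Riga,Seoul,Sofia}
Every non-tree edge has weight strictly greater than the heaviest edge on the tree path between its endpoints, so the MST is unique.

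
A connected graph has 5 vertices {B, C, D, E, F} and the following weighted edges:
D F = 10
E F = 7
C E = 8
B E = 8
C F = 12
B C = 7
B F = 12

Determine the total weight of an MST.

Sort edges by weight, then run Kruskal:
B C (7): add. Components now {B,C} {D} {E} {F}
E F (7): add. Components now {B,C} {D} {E,F}
B E (8): add. Components now {B,C,E,F} {D}
C E (8): skip — C and E already connected.
D F (10): add. Components now {B,C,D,E,F}
MST edges: B C, E F, B E, D F; total weight 7+7+8+10 = 32.

32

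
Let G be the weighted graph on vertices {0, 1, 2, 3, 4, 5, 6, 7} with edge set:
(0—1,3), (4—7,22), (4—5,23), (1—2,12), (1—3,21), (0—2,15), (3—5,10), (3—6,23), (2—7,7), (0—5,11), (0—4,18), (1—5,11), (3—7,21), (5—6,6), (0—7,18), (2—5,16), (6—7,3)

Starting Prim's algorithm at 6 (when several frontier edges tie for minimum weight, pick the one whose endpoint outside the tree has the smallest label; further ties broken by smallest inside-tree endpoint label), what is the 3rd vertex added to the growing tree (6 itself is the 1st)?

5

Prim, starting at 6.
Step 1: cheapest edge leaving the tree is 6—7 (3); add 7.
Step 2: cheapest edge leaving the tree is 5—6 (6); add 5.
Step 3: cheapest edge leaving the tree is 2—7 (7); add 2.
Step 4: cheapest edge leaving the tree is 3—5 (10); add 3.
Step 5: cheapest edge leaving the tree is 0—5 (11); add 0.
Step 6: cheapest edge leaving the tree is 0—1 (3); add 1.
Step 7: cheapest edge leaving the tree is 0—4 (18); add 4.
Vertex order: 6, 7, 5, 2, 3, 0, 1, 4. The 3rd vertex is 5.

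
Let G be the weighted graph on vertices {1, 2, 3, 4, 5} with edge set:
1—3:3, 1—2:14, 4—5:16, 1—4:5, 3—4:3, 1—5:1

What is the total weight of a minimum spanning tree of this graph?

21

Prim's algorithm from 3:
Step 1: frontier [1—3 3, 3—4 3] → take 1—3 (3); add 1.
Step 2: frontier [1—5 1, 1—4 5, 1—2 14, 3—4 3] → take 1—5 (1); add 5.
Step 3: frontier [1—4 5, 1—2 14, 3—4 3, 4—5 16] → take 3—4 (3); add 4.
Step 4: frontier [1—2 14] → take 1—2 (14); add 2.
MST edges: 1—3, 1—5, 3—4, 1—2; total weight 3+1+3+14 = 21.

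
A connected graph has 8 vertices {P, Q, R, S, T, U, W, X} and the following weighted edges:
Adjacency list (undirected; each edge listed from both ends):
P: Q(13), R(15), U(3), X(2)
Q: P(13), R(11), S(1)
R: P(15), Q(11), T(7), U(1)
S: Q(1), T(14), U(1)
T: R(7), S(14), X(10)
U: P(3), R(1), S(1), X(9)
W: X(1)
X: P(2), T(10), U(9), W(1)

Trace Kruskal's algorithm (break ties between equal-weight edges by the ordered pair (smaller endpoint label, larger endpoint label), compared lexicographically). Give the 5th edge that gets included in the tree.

P-X

Sort edges by weight, then run Kruskal:
Q–S (1): add — endpoints in different components.
R–U (1): add — endpoints in different components.
S–U (1): add — endpoints in different components.
W–X (1): add — endpoints in different components.
P–X (2): add — endpoints in different components.
P–U (3): add — endpoints in different components.
R–T (7): add — endpoints in different components.
The 5th edge added is P–X.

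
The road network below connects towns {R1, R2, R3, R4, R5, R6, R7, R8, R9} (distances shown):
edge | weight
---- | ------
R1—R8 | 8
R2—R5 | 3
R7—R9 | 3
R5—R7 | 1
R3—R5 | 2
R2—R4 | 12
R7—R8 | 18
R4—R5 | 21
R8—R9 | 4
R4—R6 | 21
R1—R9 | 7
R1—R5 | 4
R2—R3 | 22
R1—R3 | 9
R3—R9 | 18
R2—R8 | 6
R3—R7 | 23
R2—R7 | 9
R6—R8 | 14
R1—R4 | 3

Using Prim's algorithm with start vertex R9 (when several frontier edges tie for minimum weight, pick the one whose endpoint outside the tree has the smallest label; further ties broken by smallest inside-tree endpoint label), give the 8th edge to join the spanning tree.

Grow the tree from R9 using Prim:
Step 1: cheapest edge leaving the tree is R7—R9 (3); add R7.
Step 2: cheapest edge leaving the tree is R5—R7 (1); add R5.
Step 3: cheapest edge leaving the tree is R3—R5 (2); add R3.
Step 4: cheapest edge leaving the tree is R2—R5 (3); add R2.
Step 5: cheapest edge leaving the tree is R1—R5 (4); add R1.
Step 6: cheapest edge leaving the tree is R1—R4 (3); add R4.
Step 7: cheapest edge leaving the tree is R8—R9 (4); add R8.
Step 8: cheapest edge leaving the tree is R6—R8 (14); add R6.
The 8th edge added is R6—R8.

R6-R8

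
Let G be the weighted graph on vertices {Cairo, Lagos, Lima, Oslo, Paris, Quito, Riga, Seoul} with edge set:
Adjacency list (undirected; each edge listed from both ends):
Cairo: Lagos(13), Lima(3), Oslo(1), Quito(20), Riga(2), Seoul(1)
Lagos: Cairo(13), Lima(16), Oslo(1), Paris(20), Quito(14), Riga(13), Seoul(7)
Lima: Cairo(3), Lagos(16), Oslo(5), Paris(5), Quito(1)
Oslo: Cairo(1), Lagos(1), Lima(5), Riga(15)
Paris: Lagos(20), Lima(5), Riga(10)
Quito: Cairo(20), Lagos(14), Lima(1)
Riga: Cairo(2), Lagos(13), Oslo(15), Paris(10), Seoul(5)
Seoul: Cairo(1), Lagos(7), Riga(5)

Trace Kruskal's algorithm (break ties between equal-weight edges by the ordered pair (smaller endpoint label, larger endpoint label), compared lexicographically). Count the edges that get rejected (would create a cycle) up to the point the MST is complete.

Sort edges by weight, then run Kruskal:
Cairo-Oslo (1): add — endpoints in different components.
Cairo-Seoul (1): add — endpoints in different components.
Lagos-Oslo (1): add — endpoints in different components.
Lima-Quito (1): add — endpoints in different components.
Cairo-Riga (2): add — endpoints in different components.
Cairo-Lima (3): add — endpoints in different components.
Lima-Oslo (5): skip — Oslo and Lima already connected.
Lima-Paris (5): add — endpoints in different components.
Edges rejected before the tree was complete: 1.

1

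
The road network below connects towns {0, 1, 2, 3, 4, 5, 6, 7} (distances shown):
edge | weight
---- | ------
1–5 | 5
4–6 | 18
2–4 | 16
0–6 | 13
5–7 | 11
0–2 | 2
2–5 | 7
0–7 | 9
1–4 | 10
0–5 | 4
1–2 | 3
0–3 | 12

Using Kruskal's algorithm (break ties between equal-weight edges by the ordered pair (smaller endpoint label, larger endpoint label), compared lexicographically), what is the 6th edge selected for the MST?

Kruskal: consider edges lightest-first.
0–2 (2): add — endpoints in different components.
1–2 (3): add — endpoints in different components.
0–5 (4): add — endpoints in different components.
1–5 (5): skip — 1 and 5 already connected.
2–5 (7): skip — 2 and 5 already connected.
0–7 (9): add — endpoints in different components.
1–4 (10): add — endpoints in different components.
5–7 (11): skip — 5 and 7 already connected.
0–3 (12): add — endpoints in different components.
0–6 (13): add — endpoints in different components.
The 6th edge added is 0–3.

0-3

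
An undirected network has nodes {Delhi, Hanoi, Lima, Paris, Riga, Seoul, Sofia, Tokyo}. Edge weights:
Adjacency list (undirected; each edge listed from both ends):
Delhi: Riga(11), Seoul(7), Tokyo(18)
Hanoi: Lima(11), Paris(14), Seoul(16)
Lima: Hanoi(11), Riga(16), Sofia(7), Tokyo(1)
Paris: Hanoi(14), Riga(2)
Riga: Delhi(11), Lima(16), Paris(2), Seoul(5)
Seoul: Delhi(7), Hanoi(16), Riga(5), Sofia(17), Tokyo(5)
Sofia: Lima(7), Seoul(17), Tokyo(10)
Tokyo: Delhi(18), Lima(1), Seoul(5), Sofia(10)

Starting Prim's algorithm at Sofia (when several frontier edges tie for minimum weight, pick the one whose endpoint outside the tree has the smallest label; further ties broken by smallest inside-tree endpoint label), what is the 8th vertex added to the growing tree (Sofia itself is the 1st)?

Hanoi

Grow the tree from Sofia using Prim:
Step 1: frontier [Lima—Sofia 7, Sofia—Tokyo 10, Seoul—Sofia 17] → take Lima—Sofia (7); add Lima.
Step 2: frontier [Lima—Tokyo 1, Hanoi—Lima 11, Lima—Riga 16, Sofia—Tokyo 10, Seoul—Sofia 17] → take Lima—Tokyo (1); add Tokyo.
Step 3: frontier [Hanoi—Lima 11, Lima—Riga 16, Seoul—Sofia 17, Seoul—Tokyo 5, Delhi—Tokyo 18] → take Seoul—Tokyo (5); add Seoul.
Step 4: frontier [Hanoi—Lima 11, Lima—Riga 16, Riga—Seoul 5, Delhi—Seoul 7, Hanoi—Seoul 16, Delhi—Tokyo 18] → take Riga—Seoul (5); add Riga.
Step 5: frontier [Hanoi—Lima 11, Paris—Riga 2, Delhi—Riga 11, Delhi—Seoul 7, Hanoi—Seoul 16, Delhi—Tokyo 18] → take Paris—Riga (2); add Paris.
Step 6: frontier [Hanoi—Lima 11, Hanoi—Paris 14, Delhi—Riga 11, Delhi—Seoul 7, Hanoi—Seoul 16, Delhi—Tokyo 18] → take Delhi—Seoul (7); add Delhi.
Step 7: frontier [Hanoi—Lima 11, Hanoi—Paris 14, Hanoi—Seoul 16] → take Hanoi—Lima (11); add Hanoi.
Vertex order: Sofia, Lima, Tokyo, Seoul, Riga, Paris, Delhi, Hanoi. The 8th vertex is Hanoi.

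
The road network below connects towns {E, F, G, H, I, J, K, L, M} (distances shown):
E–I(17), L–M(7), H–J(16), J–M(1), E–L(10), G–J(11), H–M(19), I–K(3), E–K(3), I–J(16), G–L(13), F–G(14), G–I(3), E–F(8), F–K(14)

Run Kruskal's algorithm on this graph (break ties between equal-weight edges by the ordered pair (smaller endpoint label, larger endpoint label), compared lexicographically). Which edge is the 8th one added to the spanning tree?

H-J

Kruskal's algorithm — process edges by increasing weight (ties by edge label):
J–M (1): add — endpoints in different components.
E–K (3): add — endpoints in different components.
G–I (3): add — endpoints in different components.
I–K (3): add — endpoints in different components.
L–M (7): add — endpoints in different components.
E–F (8): add — endpoints in different components.
E–L (10): add — endpoints in different components.
G–J (11): skip — G and J already connected.
G–L (13): skip — G and L already connected.
F–G (14): skip — F and G already connected.
F–K (14): skip — F and K already connected.
H–J (16): add — endpoints in different components.
The 8th edge added is H–J.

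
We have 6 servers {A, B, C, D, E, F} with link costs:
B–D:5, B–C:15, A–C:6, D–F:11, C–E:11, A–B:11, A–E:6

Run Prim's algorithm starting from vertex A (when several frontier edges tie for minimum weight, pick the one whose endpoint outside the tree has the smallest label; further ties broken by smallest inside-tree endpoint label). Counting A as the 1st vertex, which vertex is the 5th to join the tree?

D

Prim, starting at A.
Step 1: cheapest edge leaving the tree is A–C (6); add C.
Step 2: cheapest edge leaving the tree is A–E (6); add E.
Step 3: cheapest edge leaving the tree is A–B (11); add B.
Step 4: cheapest edge leaving the tree is B–D (5); add D.
Step 5: cheapest edge leaving the tree is D–F (11); add F.
Vertex order: A, C, E, B, D, F. The 5th vertex is D.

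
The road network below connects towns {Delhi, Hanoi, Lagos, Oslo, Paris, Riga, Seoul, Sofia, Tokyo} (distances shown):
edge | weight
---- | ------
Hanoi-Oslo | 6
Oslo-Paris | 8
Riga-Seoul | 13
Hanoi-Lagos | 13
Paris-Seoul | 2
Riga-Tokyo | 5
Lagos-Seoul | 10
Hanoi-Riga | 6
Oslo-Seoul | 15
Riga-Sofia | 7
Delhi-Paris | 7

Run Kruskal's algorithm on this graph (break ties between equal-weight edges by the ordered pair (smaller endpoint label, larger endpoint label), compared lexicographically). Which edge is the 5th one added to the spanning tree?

Kruskal's algorithm — process edges by increasing weight (ties by edge label):
Paris-Seoul (2): add — endpoints in different components.
Riga-Tokyo (5): add — endpoints in different components.
Hanoi-Oslo (6): add — endpoints in different components.
Hanoi-Riga (6): add — endpoints in different components.
Delhi-Paris (7): add — endpoints in different components.
Riga-Sofia (7): add — endpoints in different components.
Oslo-Paris (8): add — endpoints in different components.
Lagos-Seoul (10): add — endpoints in different components.
The 5th edge added is Delhi-Paris.

Delhi-Paris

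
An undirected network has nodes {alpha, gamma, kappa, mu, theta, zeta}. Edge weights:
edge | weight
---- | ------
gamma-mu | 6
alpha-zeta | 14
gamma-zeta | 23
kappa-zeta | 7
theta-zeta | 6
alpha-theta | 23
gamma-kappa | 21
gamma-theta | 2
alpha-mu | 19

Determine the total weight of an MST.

Sort edges by weight, then run Kruskal:
gamma-theta (2): add. Components now {mu} {gamma,theta} {zeta} {kappa} {alpha}
gamma-mu (6): add. Components now {gamma,mu,theta} {zeta} {kappa} {alpha}
theta-zeta (6): add. Components now {gamma,mu,theta,zeta} {kappa} {alpha}
kappa-zeta (7): add. Components now {gamma,kappa,mu,theta,zeta} {alpha}
alpha-zeta (14): add. Components now {alpha,gamma,kappa,mu,theta,zeta}
MST edges: gamma-theta, gamma-mu, theta-zeta, kappa-zeta, alpha-zeta; total weight 2+6+6+7+14 = 35.

35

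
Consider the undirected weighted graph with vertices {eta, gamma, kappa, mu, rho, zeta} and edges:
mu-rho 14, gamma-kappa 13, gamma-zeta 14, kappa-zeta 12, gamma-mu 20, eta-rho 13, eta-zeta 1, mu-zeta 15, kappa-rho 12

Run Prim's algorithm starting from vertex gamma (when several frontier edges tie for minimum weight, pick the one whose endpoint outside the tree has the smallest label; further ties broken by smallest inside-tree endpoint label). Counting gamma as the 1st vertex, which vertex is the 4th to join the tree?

zeta

Prim's algorithm from gamma:
Step 1: frontier [gamma-kappa 13, gamma-zeta 14, gamma-mu 20] → take gamma-kappa (13); add kappa.
Step 2: frontier [gamma-zeta 14, gamma-mu 20, kappa-rho 12, kappa-zeta 12] → take kappa-rho (12); add rho.
Step 3: frontier [gamma-zeta 14, gamma-mu 20, kappa-zeta 12, eta-rho 13, mu-rho 14] → take kappa-zeta (12); add zeta.
Step 4: frontier [gamma-mu 20, eta-rho 13, mu-rho 14, eta-zeta 1, mu-zeta 15] → take eta-zeta (1); add eta.
Step 5: frontier [gamma-mu 20, mu-rho 14, mu-zeta 15] → take mu-rho (14); add mu.
Vertex order: gamma, kappa, rho, zeta, eta, mu. The 4th vertex is zeta.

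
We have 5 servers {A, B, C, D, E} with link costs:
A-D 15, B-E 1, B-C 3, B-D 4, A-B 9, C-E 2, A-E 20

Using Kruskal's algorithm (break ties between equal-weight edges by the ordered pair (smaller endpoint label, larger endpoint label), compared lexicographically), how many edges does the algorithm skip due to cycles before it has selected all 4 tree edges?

1

Kruskal's algorithm — process edges by increasing weight (ties by edge label):
B-E (1): add. Components now {A} {B,E} {C} {D}
C-E (2): add. Components now {A} {B,C,E} {D}
B-C (3): skip — B and C already connected.
B-D (4): add. Components now {A} {B,C,D,E}
A-B (9): add. Components now {A,B,C,D,E}
Edges rejected before the tree was complete: 1.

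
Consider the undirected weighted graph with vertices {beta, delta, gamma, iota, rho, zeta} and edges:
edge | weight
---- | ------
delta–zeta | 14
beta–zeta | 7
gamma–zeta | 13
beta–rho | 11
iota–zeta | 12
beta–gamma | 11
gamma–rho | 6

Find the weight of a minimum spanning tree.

Kruskal: consider edges lightest-first.
gamma–rho (6): add — endpoints in different components.
beta–zeta (7): add — endpoints in different components.
beta–gamma (11): add — endpoints in different components.
beta–rho (11): skip — beta and rho already connected.
iota–zeta (12): add — endpoints in different components.
gamma–zeta (13): skip — gamma and zeta already connected.
delta–zeta (14): add — endpoints in different components.
MST edges: gamma–rho, beta–zeta, beta–gamma, iota–zeta, delta–zeta; total weight 6+7+11+12+14 = 50.

50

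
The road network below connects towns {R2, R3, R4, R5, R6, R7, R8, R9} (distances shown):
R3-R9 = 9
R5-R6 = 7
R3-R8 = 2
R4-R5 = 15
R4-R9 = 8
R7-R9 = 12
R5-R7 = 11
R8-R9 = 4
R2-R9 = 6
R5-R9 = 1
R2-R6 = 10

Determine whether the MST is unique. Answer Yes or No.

Yes

Sort edges by weight, then run Kruskal:
R5-R9 (1): add — endpoints in different components.
R3-R8 (2): add — endpoints in different components.
R8-R9 (4): add — endpoints in different components.
R2-R9 (6): add — endpoints in different components.
R5-R6 (7): add — endpoints in different components.
R4-R9 (8): add — endpoints in different components.
R3-R9 (9): skip — R3 and R9 already connected.
R2-R6 (10): skip — R6 and R2 already connected.
R5-R7 (11): add — endpoints in different components.
Every non-tree edge has weight strictly greater than the heaviest edge on the tree path between its endpoints, so the MST is unique.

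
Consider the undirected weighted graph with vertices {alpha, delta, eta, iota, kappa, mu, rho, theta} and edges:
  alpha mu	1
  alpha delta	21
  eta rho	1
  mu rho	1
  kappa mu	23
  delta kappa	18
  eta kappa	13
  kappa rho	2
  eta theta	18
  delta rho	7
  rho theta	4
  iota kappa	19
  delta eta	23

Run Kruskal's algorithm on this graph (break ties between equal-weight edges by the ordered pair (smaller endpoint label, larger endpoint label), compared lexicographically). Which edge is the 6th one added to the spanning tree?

Sort edges by weight, then run Kruskal:
alpha mu (1): add — endpoints in different components.
eta rho (1): add — endpoints in different components.
mu rho (1): add — endpoints in different components.
kappa rho (2): add — endpoints in different components.
rho theta (4): add — endpoints in different components.
delta rho (7): add — endpoints in different components.
eta kappa (13): skip — eta and kappa already connected.
delta kappa (18): skip — delta and kappa already connected.
eta theta (18): skip — theta and eta already connected.
iota kappa (19): add — endpoints in different components.
The 6th edge added is delta rho.

delta-rho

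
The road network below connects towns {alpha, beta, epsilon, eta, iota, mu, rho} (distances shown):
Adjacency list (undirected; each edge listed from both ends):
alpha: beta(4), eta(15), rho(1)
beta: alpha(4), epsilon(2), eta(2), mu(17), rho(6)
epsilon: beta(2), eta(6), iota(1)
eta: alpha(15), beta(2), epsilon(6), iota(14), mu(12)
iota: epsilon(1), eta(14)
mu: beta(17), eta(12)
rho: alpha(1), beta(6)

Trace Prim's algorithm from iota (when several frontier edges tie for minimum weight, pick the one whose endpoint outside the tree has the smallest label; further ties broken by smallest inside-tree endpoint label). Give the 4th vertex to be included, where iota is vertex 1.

Grow the tree from iota using Prim:
Step 1: cheapest edge leaving the tree is epsilon-iota (1); add epsilon.
Step 2: cheapest edge leaving the tree is beta-epsilon (2); add beta.
Step 3: cheapest edge leaving the tree is beta-eta (2); add eta.
Step 4: cheapest edge leaving the tree is alpha-beta (4); add alpha.
Step 5: cheapest edge leaving the tree is alpha-rho (1); add rho.
Step 6: cheapest edge leaving the tree is eta-mu (12); add mu.
Vertex order: iota, epsilon, beta, eta, alpha, rho, mu. The 4th vertex is eta.

eta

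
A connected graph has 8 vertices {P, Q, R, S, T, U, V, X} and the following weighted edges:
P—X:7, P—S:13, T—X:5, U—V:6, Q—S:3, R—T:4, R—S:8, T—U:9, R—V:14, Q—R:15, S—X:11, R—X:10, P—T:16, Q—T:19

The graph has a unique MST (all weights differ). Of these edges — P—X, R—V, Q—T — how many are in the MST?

Kruskal: consider edges lightest-first.
Q—S (3): add — endpoints in different components.
R—T (4): add — endpoints in different components.
T—X (5): add — endpoints in different components.
U—V (6): add — endpoints in different components.
P—X (7): add — endpoints in different components.
R—S (8): add — endpoints in different components.
T—U (9): add — endpoints in different components.
MST edge set: {Q—S, R—T, T—X, U—V, P—X, R—S, T—U}.
Of the listed edges, {P—X} are in the MST → 1.

1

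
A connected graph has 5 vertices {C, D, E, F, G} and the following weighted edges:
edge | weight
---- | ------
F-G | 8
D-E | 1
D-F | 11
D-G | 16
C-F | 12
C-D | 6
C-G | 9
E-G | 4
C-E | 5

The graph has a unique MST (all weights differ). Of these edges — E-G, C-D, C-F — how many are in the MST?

Sort edges by weight, then run Kruskal:
D-E (1): add — endpoints in different components.
E-G (4): add — endpoints in different components.
C-E (5): add — endpoints in different components.
C-D (6): skip — C and D already connected.
F-G (8): add — endpoints in different components.
MST edge set: {D-E, E-G, C-E, F-G}.
Of the listed edges, {E-G} are in the MST → 1.

1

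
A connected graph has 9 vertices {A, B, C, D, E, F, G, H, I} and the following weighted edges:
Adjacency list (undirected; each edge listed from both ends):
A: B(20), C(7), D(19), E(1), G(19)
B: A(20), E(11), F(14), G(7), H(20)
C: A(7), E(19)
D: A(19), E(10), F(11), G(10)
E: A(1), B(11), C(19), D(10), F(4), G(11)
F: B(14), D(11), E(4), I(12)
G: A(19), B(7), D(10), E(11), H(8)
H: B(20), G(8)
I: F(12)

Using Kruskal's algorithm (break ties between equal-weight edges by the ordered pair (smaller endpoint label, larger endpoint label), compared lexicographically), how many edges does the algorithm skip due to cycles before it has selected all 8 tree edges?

3

Kruskal's algorithm — process edges by increasing weight (ties by edge label):
A–E (1): add — endpoints in different components.
E–F (4): add — endpoints in different components.
A–C (7): add — endpoints in different components.
B–G (7): add — endpoints in different components.
G–H (8): add — endpoints in different components.
D–E (10): add — endpoints in different components.
D–G (10): add — endpoints in different components.
B–E (11): skip — B and E already connected.
D–F (11): skip — D and F already connected.
E–G (11): skip — E and G already connected.
F–I (12): add — endpoints in different components.
Edges rejected before the tree was complete: 3.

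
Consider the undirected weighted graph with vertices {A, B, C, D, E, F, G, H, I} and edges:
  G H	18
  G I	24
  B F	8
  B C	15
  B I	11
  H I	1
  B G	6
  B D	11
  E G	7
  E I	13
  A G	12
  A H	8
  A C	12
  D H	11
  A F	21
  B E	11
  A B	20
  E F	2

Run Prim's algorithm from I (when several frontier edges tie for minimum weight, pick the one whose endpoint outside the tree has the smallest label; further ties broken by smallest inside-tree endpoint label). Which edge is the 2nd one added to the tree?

A-H

Prim's algorithm from I:
Step 1: cheapest edge leaving the tree is H I (1); add H.
Step 2: cheapest edge leaving the tree is A H (8); add A.
Step 3: cheapest edge leaving the tree is B I (11); add B.
Step 4: cheapest edge leaving the tree is B G (6); add G.
Step 5: cheapest edge leaving the tree is E G (7); add E.
Step 6: cheapest edge leaving the tree is E F (2); add F.
Step 7: cheapest edge leaving the tree is B D (11); add D.
Step 8: cheapest edge leaving the tree is A C (12); add C.
The 2nd edge added is A H.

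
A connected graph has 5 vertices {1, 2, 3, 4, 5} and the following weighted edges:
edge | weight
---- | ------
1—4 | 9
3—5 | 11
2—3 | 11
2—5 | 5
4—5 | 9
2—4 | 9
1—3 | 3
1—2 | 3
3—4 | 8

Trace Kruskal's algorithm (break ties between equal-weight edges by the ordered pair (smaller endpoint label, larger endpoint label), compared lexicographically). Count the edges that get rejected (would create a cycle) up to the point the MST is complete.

0

Kruskal's algorithm — process edges by increasing weight (ties by edge label):
1—2 (3): add. Components now {1,2} {3} {4} {5}
1—3 (3): add. Components now {1,2,3} {4} {5}
2—5 (5): add. Components now {1,2,3,5} {4}
3—4 (8): add. Components now {1,2,3,4,5}
Edges rejected before the tree was complete: 0.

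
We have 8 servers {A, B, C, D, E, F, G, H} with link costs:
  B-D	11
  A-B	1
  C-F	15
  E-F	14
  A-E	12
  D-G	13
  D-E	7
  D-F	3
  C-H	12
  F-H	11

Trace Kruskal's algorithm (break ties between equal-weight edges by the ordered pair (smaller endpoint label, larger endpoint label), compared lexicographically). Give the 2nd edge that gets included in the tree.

Kruskal's algorithm — process edges by increasing weight (ties by edge label):
A-B (1): add — endpoints in different components.
D-F (3): add — endpoints in different components.
D-E (7): add — endpoints in different components.
B-D (11): add — endpoints in different components.
F-H (11): add — endpoints in different components.
A-E (12): skip — A and E already connected.
C-H (12): add — endpoints in different components.
D-G (13): add — endpoints in different components.
The 2nd edge added is D-F.

D-F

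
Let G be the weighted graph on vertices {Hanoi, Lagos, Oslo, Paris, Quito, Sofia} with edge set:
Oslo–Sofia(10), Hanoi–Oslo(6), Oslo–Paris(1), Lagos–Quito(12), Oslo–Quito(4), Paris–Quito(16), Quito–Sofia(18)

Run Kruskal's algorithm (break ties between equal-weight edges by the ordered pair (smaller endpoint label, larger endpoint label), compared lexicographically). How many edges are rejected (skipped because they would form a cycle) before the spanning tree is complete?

0

Sort edges by weight, then run Kruskal:
Oslo–Paris (1): add — endpoints in different components.
Oslo–Quito (4): add — endpoints in different components.
Hanoi–Oslo (6): add — endpoints in different components.
Oslo–Sofia (10): add — endpoints in different components.
Lagos–Quito (12): add — endpoints in different components.
Edges rejected before the tree was complete: 0.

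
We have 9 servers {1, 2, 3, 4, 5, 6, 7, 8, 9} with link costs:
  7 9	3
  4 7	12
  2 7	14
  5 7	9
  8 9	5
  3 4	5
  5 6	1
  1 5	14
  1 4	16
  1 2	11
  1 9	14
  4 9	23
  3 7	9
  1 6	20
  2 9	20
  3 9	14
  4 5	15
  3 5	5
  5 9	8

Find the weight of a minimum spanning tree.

Kruskal's algorithm — process edges by increasing weight (ties by edge label):
5 6 (1): add — endpoints in different components.
7 9 (3): add — endpoints in different components.
3 4 (5): add — endpoints in different components.
3 5 (5): add — endpoints in different components.
8 9 (5): add — endpoints in different components.
5 9 (8): add — endpoints in different components.
3 7 (9): skip — 3 and 7 already connected.
5 7 (9): skip — 5 and 7 already connected.
1 2 (11): add — endpoints in different components.
4 7 (12): skip — 4 and 7 already connected.
1 5 (14): add — endpoints in different components.
MST edges: 5 6, 7 9, 3 4, 3 5, 8 9, 5 9, 1 2, 1 5; total weight 1+3+5+5+5+8+11+14 = 52.

52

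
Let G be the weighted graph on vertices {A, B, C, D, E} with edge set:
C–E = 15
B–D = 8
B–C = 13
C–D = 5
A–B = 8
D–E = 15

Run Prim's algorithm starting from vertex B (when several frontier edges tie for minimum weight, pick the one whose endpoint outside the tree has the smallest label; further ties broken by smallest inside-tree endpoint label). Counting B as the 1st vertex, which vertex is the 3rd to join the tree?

D

Grow the tree from B using Prim:
Step 1: frontier [A–B 8, B–D 8, B–C 13] → take A–B (8); add A.
Step 2: frontier [B–D 8, B–C 13] → take B–D (8); add D.
Step 3: frontier [B–C 13, C–D 5, D–E 15] → take C–D (5); add C.
Step 4: frontier [C–E 15, D–E 15] → take C–E (15); add E.
Vertex order: B, A, D, C, E. The 3rd vertex is D.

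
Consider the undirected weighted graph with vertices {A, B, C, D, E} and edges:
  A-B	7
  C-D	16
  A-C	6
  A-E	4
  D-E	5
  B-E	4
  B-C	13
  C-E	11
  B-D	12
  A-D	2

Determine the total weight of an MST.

16

Sort edges by weight, then run Kruskal:
A-D (2): add — endpoints in different components.
A-E (4): add — endpoints in different components.
B-E (4): add — endpoints in different components.
D-E (5): skip — D and E already connected.
A-C (6): add — endpoints in different components.
MST edges: A-D, A-E, B-E, A-C; total weight 2+4+4+6 = 16.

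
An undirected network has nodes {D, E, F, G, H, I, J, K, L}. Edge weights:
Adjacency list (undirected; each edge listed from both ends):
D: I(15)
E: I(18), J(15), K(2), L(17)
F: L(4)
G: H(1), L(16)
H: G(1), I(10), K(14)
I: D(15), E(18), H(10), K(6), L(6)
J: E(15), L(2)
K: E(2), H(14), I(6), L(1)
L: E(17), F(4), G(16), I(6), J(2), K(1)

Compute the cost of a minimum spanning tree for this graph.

Prim's algorithm from F:
Step 1: frontier [F–L 4] → take F–L (4); add L.
Step 2: frontier [K–L 1, J–L 2, I–L 6, G–L 16, E–L 17] → take K–L (1); add K.
Step 3: frontier [E–K 2, I–K 6, H–K 14, J–L 2, I–L 6, G–L 16, E–L 17] → take E–K (2); add E.
Step 4: frontier [E–J 15, E–I 18, I–K 6, H–K 14, J–L 2, I–L 6, G–L 16] → take J–L (2); add J.
Step 5: frontier [E–I 18, I–K 6, H–K 14, I–L 6, G–L 16] → take I–K (6); add I.
Step 6: frontier [H–I 10, D–I 15, H–K 14, G–L 16] → take H–I (10); add H.
Step 7: frontier [G–H 1, D–I 15, G–L 16] → take G–H (1); add G.
Step 8: frontier [D–I 15] → take D–I (15); add D.
MST edges: F–L, K–L, E–K, J–L, I–K, H–I, G–H, D–I; total weight 4+1+2+2+6+10+1+15 = 41.

41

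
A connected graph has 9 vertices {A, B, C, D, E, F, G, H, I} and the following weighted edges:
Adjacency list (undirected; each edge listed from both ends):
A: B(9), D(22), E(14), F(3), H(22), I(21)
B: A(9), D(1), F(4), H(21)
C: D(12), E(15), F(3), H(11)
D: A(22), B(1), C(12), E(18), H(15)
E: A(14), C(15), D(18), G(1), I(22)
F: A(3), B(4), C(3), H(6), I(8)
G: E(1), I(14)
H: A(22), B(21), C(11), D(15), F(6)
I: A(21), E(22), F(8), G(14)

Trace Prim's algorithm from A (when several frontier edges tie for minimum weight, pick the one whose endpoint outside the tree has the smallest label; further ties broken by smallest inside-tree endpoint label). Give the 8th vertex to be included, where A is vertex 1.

E

Prim, starting at A.
Step 1: cheapest edge leaving the tree is A–F (3); add F.
Step 2: cheapest edge leaving the tree is C–F (3); add C.
Step 3: cheapest edge leaving the tree is B–F (4); add B.
Step 4: cheapest edge leaving the tree is B–D (1); add D.
Step 5: cheapest edge leaving the tree is F–H (6); add H.
Step 6: cheapest edge leaving the tree is F–I (8); add I.
Step 7: cheapest edge leaving the tree is A–E (14); add E.
Step 8: cheapest edge leaving the tree is E–G (1); add G.
Vertex order: A, F, C, B, D, H, I, E, G. The 8th vertex is E.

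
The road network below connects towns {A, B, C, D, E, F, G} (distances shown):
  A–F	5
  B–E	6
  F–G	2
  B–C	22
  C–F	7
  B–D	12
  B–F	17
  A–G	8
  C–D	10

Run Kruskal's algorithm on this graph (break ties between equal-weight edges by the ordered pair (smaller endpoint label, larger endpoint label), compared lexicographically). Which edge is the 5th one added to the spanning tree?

Kruskal's algorithm — process edges by increasing weight (ties by edge label):
F–G (2): add — endpoints in different components.
A–F (5): add — endpoints in different components.
B–E (6): add — endpoints in different components.
C–F (7): add — endpoints in different components.
A–G (8): skip — A and G already connected.
C–D (10): add — endpoints in different components.
B–D (12): add — endpoints in different components.
The 5th edge added is C–D.

C-D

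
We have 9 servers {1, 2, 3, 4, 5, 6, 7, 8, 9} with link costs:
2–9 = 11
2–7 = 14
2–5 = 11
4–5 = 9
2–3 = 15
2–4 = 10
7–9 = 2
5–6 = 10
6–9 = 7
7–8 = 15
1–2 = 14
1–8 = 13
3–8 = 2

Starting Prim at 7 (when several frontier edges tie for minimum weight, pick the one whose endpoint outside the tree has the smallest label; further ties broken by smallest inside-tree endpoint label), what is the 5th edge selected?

Grow the tree from 7 using Prim:
Step 1: cheapest edge leaving the tree is 7–9 (2); add 9.
Step 2: cheapest edge leaving the tree is 6–9 (7); add 6.
Step 3: cheapest edge leaving the tree is 5–6 (10); add 5.
Step 4: cheapest edge leaving the tree is 4–5 (9); add 4.
Step 5: cheapest edge leaving the tree is 2–4 (10); add 2.
Step 6: cheapest edge leaving the tree is 1–2 (14); add 1.
Step 7: cheapest edge leaving the tree is 1–8 (13); add 8.
Step 8: cheapest edge leaving the tree is 3–8 (2); add 3.
The 5th edge added is 2–4.

2-4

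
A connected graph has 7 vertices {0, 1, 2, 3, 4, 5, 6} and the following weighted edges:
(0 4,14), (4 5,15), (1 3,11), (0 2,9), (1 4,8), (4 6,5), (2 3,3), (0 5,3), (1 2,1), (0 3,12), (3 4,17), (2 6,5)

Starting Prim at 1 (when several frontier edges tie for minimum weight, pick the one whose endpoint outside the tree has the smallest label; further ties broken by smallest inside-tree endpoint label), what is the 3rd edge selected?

2-6

Prim's algorithm from 1:
Step 1: frontier [1 2 1, 1 4 8, 1 3 11] → take 1 2 (1); add 2.
Step 2: frontier [1 4 8, 1 3 11, 2 3 3, 2 6 5, 0 2 9] → take 2 3 (3); add 3.
Step 3: frontier [1 4 8, 2 6 5, 0 2 9, 0 3 12, 3 4 17] → take 2 6 (5); add 6.
Step 4: frontier [1 4 8, 0 2 9, 0 3 12, 3 4 17, 4 6 5] → take 4 6 (5); add 4.
Step 5: frontier [0 2 9, 0 3 12, 0 4 14, 4 5 15] → take 0 2 (9); add 0.
Step 6: frontier [0 5 3, 4 5 15] → take 0 5 (3); add 5.
The 3rd edge added is 2 6.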